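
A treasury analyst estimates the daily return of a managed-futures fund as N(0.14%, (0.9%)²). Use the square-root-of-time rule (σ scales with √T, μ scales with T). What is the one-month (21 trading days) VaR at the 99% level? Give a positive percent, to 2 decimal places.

6.65%

At 99%, z = 2.326.
σ_{21d} = 0.9% × √21 = 4.124%; μ_{21d} = 21 × 0.14% = 2.940%.
VaR = −(2.940%) + 2.326 × 4.124% = 6.652%.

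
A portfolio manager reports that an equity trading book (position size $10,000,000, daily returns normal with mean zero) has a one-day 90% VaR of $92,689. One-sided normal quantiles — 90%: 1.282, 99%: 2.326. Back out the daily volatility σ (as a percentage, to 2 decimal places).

0.72%

VaR as a fraction: $92,689 / $10,000,000 = 0.927%.
σ = VaR / z = 0.927% / 1.282 = 0.723%.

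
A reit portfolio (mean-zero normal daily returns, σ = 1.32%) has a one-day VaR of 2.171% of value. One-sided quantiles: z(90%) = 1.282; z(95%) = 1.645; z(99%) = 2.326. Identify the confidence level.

Implied z = VaR/σ = 2.171 / 1.32 = 1.645.
This matches z(95%) = 1.645.

95%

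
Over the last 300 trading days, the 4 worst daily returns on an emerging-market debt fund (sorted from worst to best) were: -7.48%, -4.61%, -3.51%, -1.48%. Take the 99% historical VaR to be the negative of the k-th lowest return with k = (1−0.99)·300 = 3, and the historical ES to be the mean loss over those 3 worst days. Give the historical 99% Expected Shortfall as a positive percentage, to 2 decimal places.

The 3 worst returns sum to -15.60%.
ES = −(-15.60%) / 3 = 5.2% ≈ 5.20%.

5.20%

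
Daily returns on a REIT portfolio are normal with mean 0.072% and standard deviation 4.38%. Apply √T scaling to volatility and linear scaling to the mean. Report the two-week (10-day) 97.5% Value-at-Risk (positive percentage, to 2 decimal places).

26.43%

At 97.5%, z = 1.960.
σ_{10d} = 4.38% × √10 = 13.851%; μ_{10d} = 10 × 0.072% = 0.720%.
VaR = −(0.720%) + 1.960 × 13.851% = 26.428%.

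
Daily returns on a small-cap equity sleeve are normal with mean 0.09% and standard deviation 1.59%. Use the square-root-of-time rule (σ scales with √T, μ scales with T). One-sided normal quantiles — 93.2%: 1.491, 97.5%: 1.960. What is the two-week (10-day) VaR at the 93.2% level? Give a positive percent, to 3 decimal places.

6.597%

σ_{10d} = 1.59% × √10 = 5.028%; μ_{10d} = 10 × 0.09% = 0.900%.
VaR = −(0.900%) + 1.491 × 5.028% = 6.597%.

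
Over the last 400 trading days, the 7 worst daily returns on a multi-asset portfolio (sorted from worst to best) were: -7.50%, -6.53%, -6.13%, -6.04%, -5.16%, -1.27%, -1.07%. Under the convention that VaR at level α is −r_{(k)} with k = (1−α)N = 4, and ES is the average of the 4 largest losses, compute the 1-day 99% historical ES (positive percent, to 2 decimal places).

The 4 worst returns sum to -26.20%.
ES = −(-26.20%) / 4 = 6.55%.

6.55%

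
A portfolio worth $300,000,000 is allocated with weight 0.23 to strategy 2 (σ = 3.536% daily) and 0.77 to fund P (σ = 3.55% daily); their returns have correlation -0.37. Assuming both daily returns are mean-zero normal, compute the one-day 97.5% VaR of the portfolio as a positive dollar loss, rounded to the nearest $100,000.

$15,000,000

σ_p² = 0.23²·3.536² + 0.77²·3.55² + 2·-0.37·0.23·0.77·3.536·3.55 = 6.4884 (%²).
σ_p = √6.4884 = 2.547%.
At 97.5%, z = 1.960.
VaR = 1.960 × 2.547% = 4.992%; on $300,000,000 that is $14,976,000.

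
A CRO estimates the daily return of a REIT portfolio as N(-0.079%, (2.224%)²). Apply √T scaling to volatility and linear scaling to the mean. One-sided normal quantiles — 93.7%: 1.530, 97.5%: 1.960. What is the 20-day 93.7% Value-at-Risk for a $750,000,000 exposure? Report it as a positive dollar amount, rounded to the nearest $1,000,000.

$126,000,000

σ_{20d} = 2.224% × √20 = 9.946%; μ_{20d} = 20 × -0.079% = -1.580%.
VaR = −(-1.580%) + 1.530 × 9.946% = 16.797%.
On $750,000,000: 0.16797 × $750,000,000 = $125,977,500.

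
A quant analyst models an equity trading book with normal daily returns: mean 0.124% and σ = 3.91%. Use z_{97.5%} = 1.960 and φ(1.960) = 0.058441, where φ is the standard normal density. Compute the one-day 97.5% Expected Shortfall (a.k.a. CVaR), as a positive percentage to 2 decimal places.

9.02%

Tail multiplier: φ(z)/(1−α) = 0.058441 / 0.025 = 2.338.
ES = −(0.124%) + 3.91% × 2.338 = 9.018%.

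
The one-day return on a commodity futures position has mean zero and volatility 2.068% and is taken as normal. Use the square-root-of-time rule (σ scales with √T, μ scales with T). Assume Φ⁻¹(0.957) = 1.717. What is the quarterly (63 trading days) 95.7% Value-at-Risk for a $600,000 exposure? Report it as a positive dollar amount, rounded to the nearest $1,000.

$169,000

σ_{63d} = 2.068% × √63 = 16.414%.
VaR = 1.717 × 16.414% = 28.183%.
On $600,000: 0.28183 × $600,000 = $169,098.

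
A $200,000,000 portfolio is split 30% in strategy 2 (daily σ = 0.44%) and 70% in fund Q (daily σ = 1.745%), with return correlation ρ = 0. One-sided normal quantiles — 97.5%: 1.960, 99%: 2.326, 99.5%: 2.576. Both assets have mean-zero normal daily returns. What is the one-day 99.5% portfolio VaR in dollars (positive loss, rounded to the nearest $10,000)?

$6,330,000

σ_p² = 0.3²·0.44² + 0.7²·1.745² + 2·0·0.3·0.7·0.44·1.745 = 1.5095 (%²).
σ_p = √1.5095 = 1.229%.
VaR = 2.576 × 1.229% = 3.166%; on $200,000,000 that is $6,332,000.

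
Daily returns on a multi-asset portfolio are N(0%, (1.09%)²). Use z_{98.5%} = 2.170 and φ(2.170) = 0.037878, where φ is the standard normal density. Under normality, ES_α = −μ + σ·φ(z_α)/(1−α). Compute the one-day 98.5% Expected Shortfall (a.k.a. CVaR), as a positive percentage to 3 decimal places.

Tail multiplier: φ(z)/(1−α) = 0.037878 / 0.015 = 2.525.
ES = 1.09% × 2.525 = 2.752%.

2.752%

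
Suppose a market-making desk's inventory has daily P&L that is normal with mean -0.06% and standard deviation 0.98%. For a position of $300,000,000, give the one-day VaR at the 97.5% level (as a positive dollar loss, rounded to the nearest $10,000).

$5,940,000

At 97.5% one-sided, z = 1.960.
VaR = −μ + z·σ = −(-0.06%) + 1.960 × 0.98% = 1.981%.
On $300,000,000: 0.01981 × $300,000,000 = $5,943,000.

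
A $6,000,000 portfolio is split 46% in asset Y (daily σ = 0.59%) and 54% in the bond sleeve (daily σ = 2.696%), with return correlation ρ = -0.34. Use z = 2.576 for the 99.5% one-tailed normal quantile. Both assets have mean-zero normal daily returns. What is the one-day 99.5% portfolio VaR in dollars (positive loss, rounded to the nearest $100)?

σ_p² = 0.46²·0.59² + 0.54²·2.696² + 2·-0.34·0.46·0.54·0.59·2.696 = 1.9244 (%²).
σ_p = √1.9244 = 1.387%.
VaR = 2.576 × 1.387% = 3.573%; on $6,000,000 that is $214,380.

$214,400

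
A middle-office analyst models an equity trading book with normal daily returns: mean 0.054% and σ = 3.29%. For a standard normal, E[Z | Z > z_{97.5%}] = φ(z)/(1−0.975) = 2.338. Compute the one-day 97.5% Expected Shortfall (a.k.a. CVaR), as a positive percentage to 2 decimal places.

ES = −(0.054%) + 3.29% × 2.338 = 7.638%.

7.64%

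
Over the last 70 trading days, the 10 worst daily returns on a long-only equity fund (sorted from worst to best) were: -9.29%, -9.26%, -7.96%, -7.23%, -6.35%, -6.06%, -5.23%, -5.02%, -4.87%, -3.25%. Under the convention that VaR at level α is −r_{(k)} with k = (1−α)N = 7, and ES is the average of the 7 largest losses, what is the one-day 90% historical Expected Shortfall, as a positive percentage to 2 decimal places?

The 7 worst returns sum to -51.38%.
ES = −(-51.38%) / 7 = 7.34%.

7.34%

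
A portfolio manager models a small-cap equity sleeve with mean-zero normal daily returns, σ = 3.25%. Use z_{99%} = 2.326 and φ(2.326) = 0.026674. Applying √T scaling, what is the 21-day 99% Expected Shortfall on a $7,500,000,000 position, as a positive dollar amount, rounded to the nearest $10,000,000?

$2,980,000,000

σ_{21d} = 3.25% × √21 = 14.893%.
ES multiplier = φ(z)/(1−α) = 0.026674/0.01 = 2.667.
ES = 14.893% × 2.667 = 39.720%; on $7,500,000,000: $2,979,000,000.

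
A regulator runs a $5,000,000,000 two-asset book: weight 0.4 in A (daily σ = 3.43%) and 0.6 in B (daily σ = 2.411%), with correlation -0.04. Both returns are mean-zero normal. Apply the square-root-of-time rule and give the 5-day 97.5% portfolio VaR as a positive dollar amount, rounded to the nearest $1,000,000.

$428,000,000

σ_p = √(0.4²·3.43² + 0.6²·2.411² + 2·-0.04·0.4·0.6·3.43·2.411) = 1.954%.
σ_{5d} = 1.954% × √5 = 4.369%.
z(97.5%) = 1.960.
VaR = 1.960 × 4.369% = 8.563%; on $5,000,000,000 that is $428,150,000.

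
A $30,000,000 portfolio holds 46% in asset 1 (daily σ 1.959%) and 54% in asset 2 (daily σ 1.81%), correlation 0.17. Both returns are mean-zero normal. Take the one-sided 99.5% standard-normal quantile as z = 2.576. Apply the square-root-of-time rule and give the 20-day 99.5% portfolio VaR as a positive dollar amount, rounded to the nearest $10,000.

$4,970,000

σ_p = √(0.46²·1.959² + 0.54²·1.81² + 2·0.17·0.46·0.54·1.959·1.81) = 1.438%.
σ_{20d} = 1.438% × √20 = 6.431%.
VaR = 2.576 × 6.431% = 16.566%; on $30,000,000 that is $4,969,800.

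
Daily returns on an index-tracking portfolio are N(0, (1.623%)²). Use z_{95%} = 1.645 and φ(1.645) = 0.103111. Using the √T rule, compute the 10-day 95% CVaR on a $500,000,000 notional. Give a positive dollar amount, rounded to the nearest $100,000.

$52,900,000

σ_{10d} = 1.623% × √10 = 5.132%.
ES multiplier = φ(z)/(1−α) = 0.103111/0.05 = 2.062.
ES = 5.132% × 2.062 = 10.582%; on $500,000,000: $52,910,000.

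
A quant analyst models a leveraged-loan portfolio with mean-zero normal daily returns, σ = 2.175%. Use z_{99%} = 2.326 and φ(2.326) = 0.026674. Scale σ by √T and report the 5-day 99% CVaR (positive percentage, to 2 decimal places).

σ_{5d} = 2.175% × √5 = 4.863%.
ES multiplier = φ(z)/(1−α) = 0.026674/0.01 = 2.667.
ES = 4.863% × 2.667 = 12.970%.

12.97%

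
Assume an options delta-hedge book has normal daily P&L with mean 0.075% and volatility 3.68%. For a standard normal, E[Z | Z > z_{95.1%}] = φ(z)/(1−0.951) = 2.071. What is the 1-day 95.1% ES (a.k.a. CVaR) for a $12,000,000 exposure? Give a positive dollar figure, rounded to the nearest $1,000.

ES = −(0.075%) + 3.68% × 2.071 = 7.546%.
On $12,000,000: 0.07546 × $12,000,000 = $905,520.

$906,000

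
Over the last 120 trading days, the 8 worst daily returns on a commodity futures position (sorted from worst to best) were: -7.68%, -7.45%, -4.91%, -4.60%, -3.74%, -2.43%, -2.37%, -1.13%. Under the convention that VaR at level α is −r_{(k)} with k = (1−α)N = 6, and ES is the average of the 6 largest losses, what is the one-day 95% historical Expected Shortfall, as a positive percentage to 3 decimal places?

The 6 worst returns sum to -30.81%.
ES = −(-30.81%) / 6 = 5.135%.

5.135%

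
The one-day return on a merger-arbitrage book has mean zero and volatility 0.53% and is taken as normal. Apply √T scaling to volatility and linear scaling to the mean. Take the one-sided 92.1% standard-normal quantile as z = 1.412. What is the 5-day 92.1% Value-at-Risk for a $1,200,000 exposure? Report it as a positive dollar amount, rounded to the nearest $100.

$20,100

σ_{5d} = 0.53% × √5 = 1.185%.
VaR = 1.412 × 1.185% = 1.673%.
On $1,200,000: 0.01673 × $1,200,000 = $20,076.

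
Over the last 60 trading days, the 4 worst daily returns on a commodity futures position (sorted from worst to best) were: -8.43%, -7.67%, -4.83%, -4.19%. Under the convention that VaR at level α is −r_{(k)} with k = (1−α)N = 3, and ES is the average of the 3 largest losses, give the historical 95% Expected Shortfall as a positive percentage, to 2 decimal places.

6.98%

The 3 worst returns sum to -20.93%.
ES = −(-20.93%) / 3 = 6.9766…% ≈ 6.98%.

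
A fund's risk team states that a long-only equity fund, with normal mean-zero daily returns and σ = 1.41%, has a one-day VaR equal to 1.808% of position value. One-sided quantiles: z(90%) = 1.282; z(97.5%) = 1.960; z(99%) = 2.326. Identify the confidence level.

Implied z = VaR/σ = 1.808 / 1.41 = 1.282.
This matches z(90%) = 1.282.

90%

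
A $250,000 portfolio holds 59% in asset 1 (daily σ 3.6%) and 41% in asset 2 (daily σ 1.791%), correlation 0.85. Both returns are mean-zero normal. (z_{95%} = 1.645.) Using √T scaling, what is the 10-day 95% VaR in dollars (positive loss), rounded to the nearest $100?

σ_p = √(0.59²·3.6² + 0.41²·1.791² + 2·0.85·0.59·0.41·3.6·1.791) = 2.775%.
σ_{10d} = 2.775% × √10 = 8.775%.
VaR = 1.645 × 8.775% = 14.435%; on $250,000 that is $36,088.

$36,100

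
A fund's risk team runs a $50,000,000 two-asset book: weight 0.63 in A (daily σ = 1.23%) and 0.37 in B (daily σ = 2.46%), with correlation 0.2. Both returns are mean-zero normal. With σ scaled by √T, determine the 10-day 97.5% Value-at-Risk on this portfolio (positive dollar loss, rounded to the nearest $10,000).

$4,050,000

σ_p = √(0.63²·1.23² + 0.37²·2.46² + 2·0.2·0.63·0.37·1.23·2.46) = 1.308%.
σ_{10d} = 1.308% × √10 = 4.136%.
z(97.5%) = 1.960.
VaR = 1.960 × 4.136% = 8.107%; on $50,000,000 that is $4,053,500.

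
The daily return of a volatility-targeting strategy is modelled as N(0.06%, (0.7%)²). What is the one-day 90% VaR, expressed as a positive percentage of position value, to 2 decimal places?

At 90% one-sided, z = 1.282.
VaR = −μ + z·σ = −(0.06%) + 1.282 × 0.7% = 0.837%.

0.84%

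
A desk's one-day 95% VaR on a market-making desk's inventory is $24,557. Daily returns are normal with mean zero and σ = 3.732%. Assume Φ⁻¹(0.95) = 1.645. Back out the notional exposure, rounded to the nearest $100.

VaR as a fraction of value: z·σ = 1.645 × 3.732% = 6.13914%.
Position = $24,557 / 0.0613914 = $400,007.

$400,000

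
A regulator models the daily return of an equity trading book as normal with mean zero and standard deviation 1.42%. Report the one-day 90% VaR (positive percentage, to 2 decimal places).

At 90% one-sided, z = 1.282.
VaR = z·σ = 1.282 × 1.42% = 1.820%.

1.82%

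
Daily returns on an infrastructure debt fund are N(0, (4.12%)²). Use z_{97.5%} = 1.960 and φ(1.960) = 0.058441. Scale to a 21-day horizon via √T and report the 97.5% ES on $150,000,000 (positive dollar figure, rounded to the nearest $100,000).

$66,200,000

σ_{21d} = 4.12% × √21 = 18.880%.
ES multiplier = φ(z)/(1−α) = 0.058441/0.025 = 2.338.
ES = 18.880% × 2.338 = 44.141%; on $150,000,000: $66,211,500.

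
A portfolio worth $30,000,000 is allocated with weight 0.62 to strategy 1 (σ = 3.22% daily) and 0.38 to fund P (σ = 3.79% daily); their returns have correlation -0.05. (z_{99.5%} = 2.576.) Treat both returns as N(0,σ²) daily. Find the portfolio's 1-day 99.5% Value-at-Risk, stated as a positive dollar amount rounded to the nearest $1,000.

σ_p² = 0.62²·3.22² + 0.38²·3.79² + 2·-0.05·0.62·0.38·3.22·3.79 = 5.7723 (%²).
σ_p = √5.7723 = 2.403%.
VaR = 2.576 × 2.403% = 6.190%; on $30,000,000 that is $1,857,000.

$1,857,000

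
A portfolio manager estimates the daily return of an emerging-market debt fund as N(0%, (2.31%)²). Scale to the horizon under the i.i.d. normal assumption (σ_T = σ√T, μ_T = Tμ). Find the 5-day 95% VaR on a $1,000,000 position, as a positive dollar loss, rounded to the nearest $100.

$85,000

At 95%, z = 1.645.
σ_{5d} = 2.31% × √5 = 5.165%.
VaR = 1.645 × 5.165% = 8.496%.
On $1,000,000: 0.08496 × $1,000,000 = $84,960.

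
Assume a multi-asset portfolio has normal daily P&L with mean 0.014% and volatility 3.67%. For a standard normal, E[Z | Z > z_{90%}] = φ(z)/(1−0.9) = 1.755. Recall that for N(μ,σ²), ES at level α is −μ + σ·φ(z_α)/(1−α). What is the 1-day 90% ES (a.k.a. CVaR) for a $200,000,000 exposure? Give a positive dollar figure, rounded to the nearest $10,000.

ES = −(0.014%) + 3.67% × 1.755 = 6.427%.
On $200,000,000: 0.06427 × $200,000,000 = $12,854,000.

$12,850,000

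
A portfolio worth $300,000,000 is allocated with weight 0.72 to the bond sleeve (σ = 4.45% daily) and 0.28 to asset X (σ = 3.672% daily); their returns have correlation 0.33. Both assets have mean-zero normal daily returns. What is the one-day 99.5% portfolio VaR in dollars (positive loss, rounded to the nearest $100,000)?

σ_p² = 0.72²·4.45² + 0.28²·3.672² + 2·0.33·0.72·0.28·4.45·3.672 = 13.4969 (%²).
σ_p = √13.4969 = 3.674%.
At 99.5%, z = 2.576.
VaR = 2.576 × 3.674% = 9.464%; on $300,000,000 that is $28,392,000.

$28,400,000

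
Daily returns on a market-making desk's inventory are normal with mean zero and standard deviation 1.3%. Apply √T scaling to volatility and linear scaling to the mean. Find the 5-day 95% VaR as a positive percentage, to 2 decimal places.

At 95%, z = 1.645.
σ_{5d} = 1.3% × √5 = 2.907%.
VaR = 1.645 × 2.907% = 4.782%.

4.78%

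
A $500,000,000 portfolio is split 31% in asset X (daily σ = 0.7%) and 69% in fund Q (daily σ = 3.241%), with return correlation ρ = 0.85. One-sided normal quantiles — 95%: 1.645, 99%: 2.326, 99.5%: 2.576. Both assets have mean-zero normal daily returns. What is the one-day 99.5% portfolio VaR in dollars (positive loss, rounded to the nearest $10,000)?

$31,210,000

σ_p² = 0.31²·0.7² + 0.69²·3.241² + 2·0.85·0.31·0.69·0.7·3.241 = 5.8730 (%²).
σ_p = √5.8730 = 2.423%.
VaR = 2.576 × 2.423% = 6.242%; on $500,000,000 that is $31,210,000.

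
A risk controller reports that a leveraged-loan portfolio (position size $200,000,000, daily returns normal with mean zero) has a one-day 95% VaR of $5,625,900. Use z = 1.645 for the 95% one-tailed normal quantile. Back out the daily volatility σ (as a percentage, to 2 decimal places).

1.71%

VaR as a fraction: $5,625,900 / $200,000,000 = 2.813%.
σ = VaR / z = 2.813% / 1.645 = 1.710%.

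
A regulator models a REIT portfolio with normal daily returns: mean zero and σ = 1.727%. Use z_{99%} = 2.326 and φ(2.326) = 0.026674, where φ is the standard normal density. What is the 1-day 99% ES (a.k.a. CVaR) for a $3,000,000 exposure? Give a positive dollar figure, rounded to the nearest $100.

Tail multiplier: φ(z)/(1−α) = 0.026674 / 0.01 = 2.667.
ES = 1.727% × 2.667 = 4.606%.
On $3,000,000: 0.04606 × $3,000,000 = $138,180.

$138,200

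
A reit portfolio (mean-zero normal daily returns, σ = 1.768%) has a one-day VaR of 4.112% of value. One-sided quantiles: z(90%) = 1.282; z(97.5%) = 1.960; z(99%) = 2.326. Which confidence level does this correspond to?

99%

Implied z = VaR/σ = 4.112 / 1.768 = 2.326.
This matches z(99%) = 2.326.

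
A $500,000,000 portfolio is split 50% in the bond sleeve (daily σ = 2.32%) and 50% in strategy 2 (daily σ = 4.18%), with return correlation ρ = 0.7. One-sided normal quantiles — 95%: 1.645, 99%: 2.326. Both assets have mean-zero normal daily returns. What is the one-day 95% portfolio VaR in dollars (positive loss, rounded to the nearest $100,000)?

$24,800,000

σ_p² = 0.5²·2.32² + 0.5²·4.18² + 2·0.7·0.5·0.5·2.32·4.18 = 9.1079 (%²).
σ_p = √9.1079 = 3.018%.
VaR = 1.645 × 3.018% = 4.965%; on $500,000,000 that is $24,825,000.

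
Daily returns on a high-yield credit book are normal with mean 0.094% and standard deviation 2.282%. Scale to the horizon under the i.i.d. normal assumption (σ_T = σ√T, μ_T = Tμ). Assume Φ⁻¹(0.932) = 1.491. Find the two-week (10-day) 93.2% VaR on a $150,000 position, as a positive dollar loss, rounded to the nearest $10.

$14,730

σ_{10d} = 2.282% × √10 = 7.216%; μ_{10d} = 10 × 0.094% = 0.940%.
VaR = −(0.940%) + 1.491 × 7.216% = 9.819%.
On $150,000: 0.09819 × $150,000 = $14,729.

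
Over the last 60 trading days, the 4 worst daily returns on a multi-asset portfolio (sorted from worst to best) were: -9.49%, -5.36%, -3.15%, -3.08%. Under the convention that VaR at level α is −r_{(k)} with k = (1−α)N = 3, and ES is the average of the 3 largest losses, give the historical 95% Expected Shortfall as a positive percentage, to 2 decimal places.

The 3 worst returns sum to -18.00%.
ES = −(-18.00%) / 3 = 6% ≈ 6.00%.

6.00%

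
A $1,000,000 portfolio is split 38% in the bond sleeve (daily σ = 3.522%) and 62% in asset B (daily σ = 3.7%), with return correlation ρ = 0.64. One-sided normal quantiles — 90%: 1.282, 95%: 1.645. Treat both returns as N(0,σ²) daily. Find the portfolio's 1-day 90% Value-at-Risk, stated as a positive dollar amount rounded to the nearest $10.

σ_p² = 0.38²·3.522² + 0.62²·3.7² + 2·0.64·0.38·0.62·3.522·3.7 = 10.9835 (%²).
σ_p = √10.9835 = 3.314%.
VaR = 1.282 × 3.314% = 4.249%; on $1,000,000 that is $42,490.

$42,490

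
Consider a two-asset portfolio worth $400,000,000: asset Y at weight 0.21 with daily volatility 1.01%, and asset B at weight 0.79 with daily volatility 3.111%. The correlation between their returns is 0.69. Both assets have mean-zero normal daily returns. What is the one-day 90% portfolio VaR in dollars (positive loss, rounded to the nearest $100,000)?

σ_p² = 0.21²·1.01² + 0.79²·3.111² + 2·0.69·0.21·0.79·1.01·3.111 = 6.8046 (%²).
σ_p = √6.8046 = 2.609%.
At 90%, z = 1.282.
VaR = 1.282 × 2.609% = 3.345%; on $400,000,000 that is $13,380,000.

$13,400,000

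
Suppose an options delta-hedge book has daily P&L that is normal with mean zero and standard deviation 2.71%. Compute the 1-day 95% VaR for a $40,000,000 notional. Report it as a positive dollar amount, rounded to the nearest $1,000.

At 95% one-sided, z = 1.645.
VaR = z·σ = 1.645 × 2.71% = 4.458%.
On $40,000,000: 0.04458 × $40,000,000 = $1,783,200.

$1,783,000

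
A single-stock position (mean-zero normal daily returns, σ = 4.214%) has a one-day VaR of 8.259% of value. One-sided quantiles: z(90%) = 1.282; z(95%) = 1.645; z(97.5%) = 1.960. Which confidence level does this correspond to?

Implied z = VaR/σ = 8.259 / 4.214 = 1.960.
This matches z(97.5%) = 1.960.

97.5%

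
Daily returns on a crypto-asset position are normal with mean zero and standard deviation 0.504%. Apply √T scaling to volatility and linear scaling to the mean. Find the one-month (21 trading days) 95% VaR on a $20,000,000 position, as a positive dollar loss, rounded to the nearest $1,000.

At 95%, z = 1.645.
σ_{21d} = 0.504% × √21 = 2.310%.
VaR = 1.645 × 2.310% = 3.800%.
On $20,000,000: 0.03800 × $20,000,000 = $760,000.

$760,000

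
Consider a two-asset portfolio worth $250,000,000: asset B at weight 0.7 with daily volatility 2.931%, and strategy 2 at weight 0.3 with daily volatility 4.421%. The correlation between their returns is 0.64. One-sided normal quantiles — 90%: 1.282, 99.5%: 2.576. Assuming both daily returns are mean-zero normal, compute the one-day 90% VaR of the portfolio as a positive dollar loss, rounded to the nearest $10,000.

$9,850,000

σ_p² = 0.7²·2.931² + 0.3²·4.421² + 2·0.64·0.7·0.3·2.931·4.421 = 9.4516 (%²).
σ_p = √9.4516 = 3.074%.
VaR = 1.282 × 3.074% = 3.941%; on $250,000,000 that is $9,852,500.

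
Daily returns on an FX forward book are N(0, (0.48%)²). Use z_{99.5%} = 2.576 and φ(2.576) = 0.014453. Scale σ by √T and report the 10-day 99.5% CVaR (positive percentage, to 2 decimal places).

σ_{10d} = 0.48% × √10 = 1.518%.
ES multiplier = φ(z)/(1−α) = 0.014453/0.005 = 2.891.
ES = 1.518% × 2.891 = 4.389%.

4.39%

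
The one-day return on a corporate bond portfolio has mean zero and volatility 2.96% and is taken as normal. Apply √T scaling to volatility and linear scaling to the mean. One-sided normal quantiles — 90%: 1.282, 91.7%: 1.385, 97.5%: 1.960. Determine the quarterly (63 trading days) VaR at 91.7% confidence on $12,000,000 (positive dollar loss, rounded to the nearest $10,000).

$3,900,000

σ_{63d} = 2.96% × √63 = 23.494%.
VaR = 1.385 × 23.494% = 32.539%.
On $12,000,000: 0.32539 × $12,000,000 = $3,904,680.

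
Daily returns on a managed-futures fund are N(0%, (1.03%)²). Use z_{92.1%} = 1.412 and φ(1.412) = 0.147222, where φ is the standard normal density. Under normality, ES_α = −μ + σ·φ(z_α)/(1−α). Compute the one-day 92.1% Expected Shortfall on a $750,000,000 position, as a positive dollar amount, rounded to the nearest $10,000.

Tail multiplier: φ(z)/(1−α) = 0.147222 / 0.079 = 1.864.
ES = 1.03% × 1.864 = 1.920%.
On $750,000,000: 0.01920 × $750,000,000 = $14,400,000.

$14,400,000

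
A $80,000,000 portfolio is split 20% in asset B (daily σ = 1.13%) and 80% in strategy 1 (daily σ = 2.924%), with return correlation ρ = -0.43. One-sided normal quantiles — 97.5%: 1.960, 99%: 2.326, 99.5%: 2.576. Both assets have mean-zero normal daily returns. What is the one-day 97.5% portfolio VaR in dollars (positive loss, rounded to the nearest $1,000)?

$3,530,000

σ_p² = 0.2²·1.13² + 0.8²·2.924² + 2·-0.43·0.2·0.8·1.13·2.924 = 5.0683 (%²).
σ_p = √5.0683 = 2.251%.
VaR = 1.960 × 2.251% = 4.412%; on $80,000,000 that is $3,529,600.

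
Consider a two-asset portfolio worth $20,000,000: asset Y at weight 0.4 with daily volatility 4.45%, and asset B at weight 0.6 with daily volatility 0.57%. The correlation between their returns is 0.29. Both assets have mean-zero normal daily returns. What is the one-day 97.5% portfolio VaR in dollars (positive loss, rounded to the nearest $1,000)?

$748,000

σ_p² = 0.4²·4.45² + 0.6²·0.57² + 2·0.29·0.4·0.6·4.45·0.57 = 3.6384 (%²).
σ_p = √3.6384 = 1.907%.
At 97.5%, z = 1.960.
VaR = 1.960 × 1.907% = 3.738%; on $20,000,000 that is $747,600.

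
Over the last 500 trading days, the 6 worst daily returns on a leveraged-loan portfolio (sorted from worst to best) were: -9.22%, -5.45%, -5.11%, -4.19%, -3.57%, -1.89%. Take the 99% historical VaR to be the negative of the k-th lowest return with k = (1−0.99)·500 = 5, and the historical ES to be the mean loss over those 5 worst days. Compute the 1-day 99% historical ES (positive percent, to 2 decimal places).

The 5 worst returns sum to -27.54%.
ES = −(-27.54%) / 5 = 5.508% ≈ 5.51%.

5.51%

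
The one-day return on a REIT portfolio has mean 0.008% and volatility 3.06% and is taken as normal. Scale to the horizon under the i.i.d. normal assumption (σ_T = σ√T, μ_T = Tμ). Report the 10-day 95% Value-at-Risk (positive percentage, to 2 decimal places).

At 95%, z = 1.645.
σ_{10d} = 3.06% × √10 = 9.677%; μ_{10d} = 10 × 0.008% = 0.080%.
VaR = −(0.080%) + 1.645 × 9.677% = 15.839%.

15.84%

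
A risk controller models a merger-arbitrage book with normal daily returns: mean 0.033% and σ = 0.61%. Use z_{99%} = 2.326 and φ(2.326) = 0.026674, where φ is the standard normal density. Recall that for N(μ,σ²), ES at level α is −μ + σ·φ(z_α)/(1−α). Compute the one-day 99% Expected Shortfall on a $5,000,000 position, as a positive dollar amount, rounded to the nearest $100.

$79,700

Tail multiplier: φ(z)/(1−α) = 0.026674 / 0.01 = 2.667.
ES = −(0.033%) + 0.61% × 2.667 = 1.594%.
On $5,000,000: 0.01594 × $5,000,000 = $79,700.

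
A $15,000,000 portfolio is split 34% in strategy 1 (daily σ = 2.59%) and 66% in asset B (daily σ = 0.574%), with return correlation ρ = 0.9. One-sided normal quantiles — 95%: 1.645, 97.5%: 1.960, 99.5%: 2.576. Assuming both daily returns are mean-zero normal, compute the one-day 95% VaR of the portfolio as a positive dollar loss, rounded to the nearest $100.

σ_p² = 0.34²·2.59² + 0.66²·0.574² + 2·0.9·0.34·0.66·2.59·0.574 = 1.5195 (%²).
σ_p = √1.5195 = 1.233%.
VaR = 1.645 × 1.233% = 2.028%; on $15,000,000 that is $304,200.

$304,200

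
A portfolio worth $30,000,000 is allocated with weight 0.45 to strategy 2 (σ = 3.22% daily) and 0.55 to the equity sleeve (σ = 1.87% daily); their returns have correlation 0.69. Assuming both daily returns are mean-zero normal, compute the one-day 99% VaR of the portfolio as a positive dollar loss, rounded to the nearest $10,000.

σ_p² = 0.45²·3.22² + 0.55²·1.87² + 2·0.69·0.45·0.55·3.22·1.87 = 5.2140 (%²).
σ_p = √5.2140 = 2.283%.
At 99%, z = 2.326.
VaR = 2.326 × 2.283% = 5.310%; on $30,000,000 that is $1,593,000.

$1,590,000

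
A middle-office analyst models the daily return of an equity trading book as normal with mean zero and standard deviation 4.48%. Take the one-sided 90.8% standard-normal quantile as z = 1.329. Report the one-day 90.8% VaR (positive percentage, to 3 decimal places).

VaR = z·σ = 1.329 × 4.48% = 5.954%.

5.954%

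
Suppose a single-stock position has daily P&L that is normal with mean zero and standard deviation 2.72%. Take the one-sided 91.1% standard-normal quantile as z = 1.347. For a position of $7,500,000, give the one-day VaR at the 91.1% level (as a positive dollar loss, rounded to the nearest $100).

$274,800

VaR = z·σ = 1.347 × 2.72% = 3.664%.
On $7,500,000: 0.03664 × $7,500,000 = $274,800.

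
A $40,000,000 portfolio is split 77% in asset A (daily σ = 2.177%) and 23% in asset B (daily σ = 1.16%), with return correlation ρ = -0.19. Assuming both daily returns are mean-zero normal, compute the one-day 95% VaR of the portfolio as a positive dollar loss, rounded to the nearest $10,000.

$1,080,000

σ_p² = 0.77²·2.177² + 0.23²·1.16² + 2·-0.19·0.77·0.23·2.177·1.16 = 2.7112 (%²).
σ_p = √2.7112 = 1.647%.
At 95%, z = 1.645.
VaR = 1.645 × 1.647% = 2.709%; on $40,000,000 that is $1,083,600.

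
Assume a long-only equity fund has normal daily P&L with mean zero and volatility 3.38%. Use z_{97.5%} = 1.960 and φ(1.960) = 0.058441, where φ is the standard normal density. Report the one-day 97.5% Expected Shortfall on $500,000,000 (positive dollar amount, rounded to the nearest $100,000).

$39,500,000

Tail multiplier: φ(z)/(1−α) = 0.058441 / 0.025 = 2.338.
ES = 3.38% × 2.338 = 7.902%.
On $500,000,000: 0.07902 × $500,000,000 = $39,510,000.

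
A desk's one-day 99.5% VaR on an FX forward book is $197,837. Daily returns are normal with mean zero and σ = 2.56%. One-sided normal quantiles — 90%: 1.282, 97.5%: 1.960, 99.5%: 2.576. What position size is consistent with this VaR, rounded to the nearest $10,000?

$3,000,000

VaR as a fraction of value: z·σ = 2.576 × 2.56% = 6.59456%.
Position = $197,837 / 0.0659456 = $3,000,003.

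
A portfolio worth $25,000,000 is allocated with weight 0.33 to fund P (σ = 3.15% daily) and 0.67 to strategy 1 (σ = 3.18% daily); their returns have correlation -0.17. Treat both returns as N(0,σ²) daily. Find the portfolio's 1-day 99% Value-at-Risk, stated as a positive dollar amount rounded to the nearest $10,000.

$1,280,000

σ_p² = 0.33²·3.15² + 0.67²·3.18² + 2·-0.17·0.33·0.67·3.15·3.18 = 4.8670 (%²).
σ_p = √4.8670 = 2.206%.
At 99%, z = 2.326.
VaR = 2.326 × 2.206% = 5.131%; on $25,000,000 that is $1,282,750.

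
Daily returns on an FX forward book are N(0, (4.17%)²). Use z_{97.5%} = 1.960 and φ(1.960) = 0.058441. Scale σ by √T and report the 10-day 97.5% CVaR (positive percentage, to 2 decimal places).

30.83%

σ_{10d} = 4.17% × √10 = 13.187%.
ES multiplier = φ(z)/(1−α) = 0.058441/0.025 = 2.338.
ES = 13.187% × 2.338 = 30.831%.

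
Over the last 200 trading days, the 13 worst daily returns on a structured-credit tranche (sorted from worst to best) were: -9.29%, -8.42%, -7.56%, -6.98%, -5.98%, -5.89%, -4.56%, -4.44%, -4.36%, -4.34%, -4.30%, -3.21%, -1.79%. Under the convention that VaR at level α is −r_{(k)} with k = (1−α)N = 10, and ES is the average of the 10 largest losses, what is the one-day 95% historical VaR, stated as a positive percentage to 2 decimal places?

4.34%

k = 10; the 10th lowest return is -4.34%, so VaR = 4.34%.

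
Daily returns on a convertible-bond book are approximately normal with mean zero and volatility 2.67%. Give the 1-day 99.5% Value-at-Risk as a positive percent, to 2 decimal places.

At 99.5% one-sided, z = 2.576.
VaR = z·σ = 2.576 × 2.67% = 6.878%.

6.88%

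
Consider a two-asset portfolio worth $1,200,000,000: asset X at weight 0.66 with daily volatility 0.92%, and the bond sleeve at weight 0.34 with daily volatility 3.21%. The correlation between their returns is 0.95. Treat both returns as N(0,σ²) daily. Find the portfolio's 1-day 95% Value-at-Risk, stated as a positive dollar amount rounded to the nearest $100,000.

σ_p² = 0.66²·0.92² + 0.34²·3.21² + 2·0.95·0.66·0.34·0.92·3.21 = 2.8190 (%²).
σ_p = √2.8190 = 1.679%.
At 95%, z = 1.645.
VaR = 1.645 × 1.679% = 2.762%; on $1,200,000,000 that is $33,144,000.

$33,100,000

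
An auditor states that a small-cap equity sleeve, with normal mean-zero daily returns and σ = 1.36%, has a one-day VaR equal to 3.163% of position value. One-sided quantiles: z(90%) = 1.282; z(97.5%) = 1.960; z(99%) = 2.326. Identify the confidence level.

99%

Implied z = VaR/σ = 3.163 / 1.36 = 2.326.
This matches z(99%) = 2.326.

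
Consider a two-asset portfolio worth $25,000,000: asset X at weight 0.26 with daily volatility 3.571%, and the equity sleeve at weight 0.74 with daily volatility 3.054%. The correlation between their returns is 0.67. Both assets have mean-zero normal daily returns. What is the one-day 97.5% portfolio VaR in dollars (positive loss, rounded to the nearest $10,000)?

σ_p² = 0.26²·3.571² + 0.74²·3.054² + 2·0.67·0.26·0.74·3.571·3.054 = 8.7812 (%²).
σ_p = √8.7812 = 2.963%.
At 97.5%, z = 1.960.
VaR = 1.960 × 2.963% = 5.807%; on $25,000,000 that is $1,451,750.

$1,450,000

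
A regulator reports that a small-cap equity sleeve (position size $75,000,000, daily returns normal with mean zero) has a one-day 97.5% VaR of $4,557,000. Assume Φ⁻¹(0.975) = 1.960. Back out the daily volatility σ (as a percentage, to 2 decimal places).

3.10%

VaR as a fraction: $4,557,000 / $75,000,000 = 6.076%.
σ = VaR / z = 6.076% / 1.960 = 3.100%.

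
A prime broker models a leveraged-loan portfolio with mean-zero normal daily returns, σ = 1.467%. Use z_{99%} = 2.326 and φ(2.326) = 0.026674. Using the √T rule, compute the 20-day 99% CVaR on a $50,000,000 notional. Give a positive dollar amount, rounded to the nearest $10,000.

σ_{20d} = 1.467% × √20 = 6.561%.
ES multiplier = φ(z)/(1−α) = 0.026674/0.01 = 2.667.
ES = 6.561% × 2.667 = 17.498%; on $50,000,000: $8,749,000.

$8,750,000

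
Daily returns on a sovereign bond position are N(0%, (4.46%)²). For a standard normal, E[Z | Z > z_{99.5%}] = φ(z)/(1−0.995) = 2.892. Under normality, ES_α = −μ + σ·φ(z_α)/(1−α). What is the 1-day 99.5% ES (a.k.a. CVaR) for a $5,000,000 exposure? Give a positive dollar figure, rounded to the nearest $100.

$644,900

ES = 4.46% × 2.892 = 12.898%.
On $5,000,000: 0.12898 × $5,000,000 = $644,900.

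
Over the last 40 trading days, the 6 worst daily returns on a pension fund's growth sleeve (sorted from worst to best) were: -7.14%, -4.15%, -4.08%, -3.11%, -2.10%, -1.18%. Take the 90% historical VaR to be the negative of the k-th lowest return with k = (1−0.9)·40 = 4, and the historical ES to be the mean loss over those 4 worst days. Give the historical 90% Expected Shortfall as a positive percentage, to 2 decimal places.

4.62%

The 4 worst returns sum to -18.48%.
ES = −(-18.48%) / 4 = 4.62%.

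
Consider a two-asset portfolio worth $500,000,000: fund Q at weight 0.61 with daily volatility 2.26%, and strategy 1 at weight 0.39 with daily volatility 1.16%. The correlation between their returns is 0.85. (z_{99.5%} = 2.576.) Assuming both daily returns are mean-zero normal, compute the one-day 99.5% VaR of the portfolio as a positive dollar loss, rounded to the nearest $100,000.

σ_p² = 0.61²·2.26² + 0.39²·1.16² + 2·0.85·0.61·0.39·2.26·1.16 = 3.1655 (%²).
σ_p = √3.1655 = 1.779%.
VaR = 2.576 × 1.779% = 4.583%; on $500,000,000 that is $22,915,000.

$22,900,000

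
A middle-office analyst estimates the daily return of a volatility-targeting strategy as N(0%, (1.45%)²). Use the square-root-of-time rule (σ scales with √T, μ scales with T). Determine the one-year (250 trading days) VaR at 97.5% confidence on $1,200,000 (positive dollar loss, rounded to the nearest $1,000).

At 97.5%, z = 1.960.
σ_{250d} = 1.45% × √250 = 22.927%.
VaR = 1.960 × 22.927% = 44.937%.
On $1,200,000: 0.44937 × $1,200,000 = $539,244.

$539,000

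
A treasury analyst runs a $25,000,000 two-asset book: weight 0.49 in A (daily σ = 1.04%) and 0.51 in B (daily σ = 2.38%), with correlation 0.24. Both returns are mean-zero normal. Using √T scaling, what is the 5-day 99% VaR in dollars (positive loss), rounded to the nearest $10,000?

$1,850,000

σ_p = √(0.49²·1.04² + 0.51²·2.38² + 2·0.24·0.49·0.51·1.04·2.38) = 1.425%.
σ_{5d} = 1.425% × √5 = 3.186%.
z(99%) = 2.326.
VaR = 2.326 × 3.186% = 7.411%; on $25,000,000 that is $1,852,750.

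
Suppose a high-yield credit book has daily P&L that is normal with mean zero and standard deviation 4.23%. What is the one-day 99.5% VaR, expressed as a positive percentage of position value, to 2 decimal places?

At 99.5% one-sided, z = 2.576.
VaR = z·σ = 2.576 × 4.23% = 10.896%.

10.90%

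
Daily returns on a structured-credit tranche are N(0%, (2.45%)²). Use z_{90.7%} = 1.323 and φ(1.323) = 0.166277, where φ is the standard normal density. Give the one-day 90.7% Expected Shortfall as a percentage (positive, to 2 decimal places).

4.38%

Tail multiplier: φ(z)/(1−α) = 0.166277 / 0.093 = 1.788.
ES = 2.45% × 1.788 = 4.381%.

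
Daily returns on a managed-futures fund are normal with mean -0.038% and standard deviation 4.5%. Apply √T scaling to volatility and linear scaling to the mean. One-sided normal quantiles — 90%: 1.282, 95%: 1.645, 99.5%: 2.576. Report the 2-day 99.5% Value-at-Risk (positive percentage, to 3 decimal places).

16.470%

σ_{2d} = 4.5% × √2 = 6.364%; μ_{2d} = 2 × -0.038% = -0.076%.
VaR = −(-0.076%) + 2.576 × 6.364% = 16.470%.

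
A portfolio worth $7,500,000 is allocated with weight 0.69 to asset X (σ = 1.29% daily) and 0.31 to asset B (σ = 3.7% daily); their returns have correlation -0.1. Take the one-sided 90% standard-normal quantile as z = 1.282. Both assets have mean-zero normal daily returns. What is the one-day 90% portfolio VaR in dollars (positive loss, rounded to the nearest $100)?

σ_p² = 0.69²·1.29² + 0.31²·3.7² + 2·-0.1·0.69·0.31·1.29·3.7 = 1.9037 (%²).
σ_p = √1.9037 = 1.380%.
VaR = 1.282 × 1.380% = 1.769%; on $7,500,000 that is $132,675.

$132,700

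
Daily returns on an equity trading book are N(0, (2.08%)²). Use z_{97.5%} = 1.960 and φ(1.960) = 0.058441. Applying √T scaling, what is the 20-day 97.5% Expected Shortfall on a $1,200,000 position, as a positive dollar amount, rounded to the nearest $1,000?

$261,000

σ_{20d} = 2.08% × √20 = 9.302%.
ES multiplier = φ(z)/(1−α) = 0.058441/0.025 = 2.338.
ES = 9.302% × 2.338 = 21.748%; on $1,200,000: $260,976.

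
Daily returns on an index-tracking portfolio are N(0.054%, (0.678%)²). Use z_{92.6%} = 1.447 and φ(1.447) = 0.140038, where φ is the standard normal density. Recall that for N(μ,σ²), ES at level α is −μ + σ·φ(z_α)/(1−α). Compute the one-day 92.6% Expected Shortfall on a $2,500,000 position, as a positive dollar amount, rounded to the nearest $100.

$30,700

Tail multiplier: φ(z)/(1−α) = 0.140038 / 0.074 = 1.892.
ES = −(0.054%) + 0.678% × 1.892 = 1.229%.
On $2,500,000: 0.01229 × $2,500,000 = $30,725.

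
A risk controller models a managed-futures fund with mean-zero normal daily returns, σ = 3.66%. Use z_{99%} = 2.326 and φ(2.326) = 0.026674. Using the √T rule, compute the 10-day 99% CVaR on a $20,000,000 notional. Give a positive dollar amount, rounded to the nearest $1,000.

$6,174,000

σ_{10d} = 3.66% × √10 = 11.574%.
ES multiplier = φ(z)/(1−α) = 0.026674/0.01 = 2.667.
ES = 11.574% × 2.667 = 30.868%; on $20,000,000: $6,173,600.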